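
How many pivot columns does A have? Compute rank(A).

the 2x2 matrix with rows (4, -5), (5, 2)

rank(A) = 2

Row reduction:
R2 <- R2 - (5/4)*R1:  [    0  33/4 ]
Row echelon form:
[ 4    -5 ]
[ 0  33/4 ]
Nonzero rows / pivot columns: 2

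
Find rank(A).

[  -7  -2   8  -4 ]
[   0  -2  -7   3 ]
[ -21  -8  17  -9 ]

rank(A) = 2

Row reduction:
R3 <- R3 - (3)*R1:  [  0  -2  -7   3 ]
R3 <- R3 - (1)*R2:  [ 0  0  0  0 ]
Row echelon form:
[ -7  -2   8  -4 ]
[  0  -2  -7   3 ]
[  0   0   0   0 ]
Nonzero rows / pivot columns: 2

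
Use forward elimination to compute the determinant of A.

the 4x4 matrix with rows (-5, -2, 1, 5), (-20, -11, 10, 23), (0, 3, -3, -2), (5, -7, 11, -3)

Forward elimination:
R2 <- R2 - (4)*R1:  [  0  -3   6   3 ]
R4 <- R4 - (-1)*R1:  [  0  -9  12   2 ]
R3 <- R3 - (-1)*R2:  [ 0  0  3  1 ]
R4 <- R4 - (3)*R2:  [  0   0  -6  -7 ]
R4 <- R4 - (-2)*R3:  [  0   0   0  -5 ]
Upper-triangular form:
[ -5  -2  1   5 ]
[  0  -3  6   3 ]
[  0   0  3   1 ]
[  0   0  0  -5 ]
det(A) = (-1)^0 * (-5) * (-3) * (3) * (-5) = -225  (0 row swaps -> sign +1)

det(A) = -225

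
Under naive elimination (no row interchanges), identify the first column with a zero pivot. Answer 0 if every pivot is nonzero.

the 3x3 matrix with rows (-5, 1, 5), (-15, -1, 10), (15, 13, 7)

first zero-pivot column = 0

Naive forward elimination:
R2 <- R2 - (3)*R1:  [  0  -4  -5 ]
R3 <- R3 - (-3)*R1:  [  0  16  22 ]
R3 <- R3 - (-4)*R2:  [ 0  0  2 ]
All pivots nonzero; naive elimination completes without hitting a zero pivot.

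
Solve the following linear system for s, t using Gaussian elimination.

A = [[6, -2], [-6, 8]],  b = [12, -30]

Forward elimination on [A|b]:
R2 <- R2 - (-1)*R1:  [   0    6  -18 ]
Row echelon form:
[ 6  -2  |   12 ]
[ 0   6  |  -18 ]
Back-substitution:
t = (-18) / 6 = -3
s = (12 - (-2)*(-3)) / 6 = 1

(1, -3)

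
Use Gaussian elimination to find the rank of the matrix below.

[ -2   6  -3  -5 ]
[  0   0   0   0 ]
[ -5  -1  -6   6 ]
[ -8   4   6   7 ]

Row reduction:
R3 <- R3 - (5/2)*R1:  [    0   -16   3/2  37/2 ]
R4 <- R4 - (4)*R1:  [   0  -20   18   27 ]
R2 <-> R3   (pivot in column 2 was zero)
[ -2    6   -3    -5 ]
[  0  -16  3/2  37/2 ]
[  0    0    0     0 ]
[  0  -20   18    27 ]
R4 <- R4 - (5/4)*R2:  [     0      0  129/8   31/8 ]
R3 <-> R4   (pivot in column 3 was zero)
[ -2    6     -3    -5 ]
[  0  -16    3/2  37/2 ]
[  0    0  129/8  31/8 ]
[  0    0      0     0 ]
Row echelon form:
[ -2    6     -3    -5 ]
[  0  -16    3/2  37/2 ]
[  0    0  129/8  31/8 ]
[  0    0      0     0 ]
Nonzero rows / pivot columns: 3

rank(A) = 3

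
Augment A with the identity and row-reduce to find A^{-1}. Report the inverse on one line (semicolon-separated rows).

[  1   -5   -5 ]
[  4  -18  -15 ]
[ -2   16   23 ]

inverse = [87/2 -35/4 15/4; 31/2 -13/4 5/4; -7 3/2 -1/2]

Gauss-Jordan on [A | I]:
R2 <- R2 - (4)*R1:  [  0   2   5  |  -4   1   0 ]
R3 <- R3 - (-2)*R1:  [  0   6  13  |   2   0   1 ]
R2 <- (1/2)*R2:  [   0    1  5/2  |   -2  1/2    0 ]
R1 <- R1 - (-5)*R2:  [    1     0  15/2  |    -9   5/2     0 ]
R3 <- R3 - (6)*R2:  [  0   0  -2  |  14  -3   1 ]
R3 <- (1/-2)*R3:  [    0     0     1  |    -7   3/2  -1/2 ]
R1 <- R1 - (15/2)*R3:  [     1      0      0  |   87/2  -35/4   15/4 ]
R2 <- R2 - (5/2)*R3:  [     0      1      0  |   31/2  -13/4    5/4 ]
Right block of [I | A^{-1}] is the inverse:
[ 87/2  -35/4  15/4 ]
[ 31/2  -13/4   5/4 ]
[   -7    3/2  -1/2 ]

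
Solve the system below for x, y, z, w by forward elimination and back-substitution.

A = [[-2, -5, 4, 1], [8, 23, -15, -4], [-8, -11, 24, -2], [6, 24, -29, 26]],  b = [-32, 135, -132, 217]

Forward elimination on [A|b]:
R2 <- R2 - (-4)*R1:  [ 0  3  1  0  7 ]
R3 <- R3 - (4)*R1:  [  0   9   8  -6  -4 ]
R4 <- R4 - (-3)*R1:  [   0    9  -17   29  121 ]
R3 <- R3 - (3)*R2:  [   0    0    5   -6  -25 ]
R4 <- R4 - (3)*R2:  [   0    0  -20   29  100 ]
R4 <- R4 - (-4)*R3:  [ 0  0  0  5  0 ]
Row echelon form:
[ -2  -5  4   1  |  -32 ]
[  0   3  1   0  |    7 ]
[  0   0  5  -6  |  -25 ]
[  0   0  0   5  |    0 ]
Back-substitution:
w = (0) / 5 = 0
z = (-25 - (-6)*(0)) / 5 = -5
y = (7 - (1)*(-5)) / 3 = 4
x = (-32 - (-5)*(4) - (4)*(-5) - (1)*(0)) / -2 = -4

(-4, 4, -5, 0)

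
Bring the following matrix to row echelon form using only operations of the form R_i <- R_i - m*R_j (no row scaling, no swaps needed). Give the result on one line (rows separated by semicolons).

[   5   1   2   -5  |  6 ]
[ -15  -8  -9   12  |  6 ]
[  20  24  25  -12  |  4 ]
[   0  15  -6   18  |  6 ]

REF = [5 1 2 -5 6; 0 -5 -3 -3 24; 0 0 5 -4 76; 0 0 0 -3 306]

Forward elimination:
R2 <- R2 - (-3)*R1:  [  0  -5  -3  -3  24 ]
R3 <- R3 - (4)*R1:  [   0   20   17    8  -20 ]
R3 <- R3 - (-4)*R2:  [  0   0   5  -4  76 ]
R4 <- R4 - (-3)*R2:  [   0    0  -15    9   78 ]
R4 <- R4 - (-3)*R3:  [   0    0    0   -3  306 ]
Row echelon form:
[ 5   1   2  -5  |    6 ]
[ 0  -5  -3  -3  |   24 ]
[ 0   0   5  -4  |   76 ]
[ 0   0   0  -3  |  306 ]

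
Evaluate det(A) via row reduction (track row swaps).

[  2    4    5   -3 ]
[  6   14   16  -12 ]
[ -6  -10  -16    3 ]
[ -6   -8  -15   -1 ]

det(A) = 8

Forward elimination:
R2 <- R2 - (3)*R1:  [  0   2   1  -3 ]
R3 <- R3 - (-3)*R1:  [  0   2  -1  -6 ]
R4 <- R4 - (-3)*R1:  [   0    4    0  -10 ]
R3 <- R3 - (1)*R2:  [  0   0  -2  -3 ]
R4 <- R4 - (2)*R2:  [  0   0  -2  -4 ]
R4 <- R4 - (1)*R3:  [  0   0   0  -1 ]
Upper-triangular form:
[ 2  4   5  -3 ]
[ 0  2   1  -3 ]
[ 0  0  -2  -3 ]
[ 0  0   0  -1 ]
det(A) = (-1)^0 * (2) * (2) * (-2) * (-1) = 8  (0 row swaps -> sign +1)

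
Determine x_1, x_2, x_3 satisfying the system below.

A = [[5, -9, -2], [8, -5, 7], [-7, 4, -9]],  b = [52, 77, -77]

(3, -5, 4)

Forward elimination on [A|b]:
R2 <- R2 - (8/5)*R1:  [     0   47/5   51/5  -31/5 ]
R3 <- R3 - (-7/5)*R1:  [     0  -43/5  -59/5  -21/5 ]
R3 <- R3 - (-43/47)*R2:  [       0        0  -116/47  -464/47 ]
Row echelon form:
[ 5    -9       -2  |       52 ]
[ 0  47/5     51/5  |    -31/5 ]
[ 0     0  -116/47  |  -464/47 ]
Back-substitution:
x_3 = (-464/47) / (-116/47) = 4
x_2 = (-31/5 - (51/5)*(4)) / (47/5) = -5
x_1 = (52 - (-9)*(-5) - (-2)*(4)) / 5 = 3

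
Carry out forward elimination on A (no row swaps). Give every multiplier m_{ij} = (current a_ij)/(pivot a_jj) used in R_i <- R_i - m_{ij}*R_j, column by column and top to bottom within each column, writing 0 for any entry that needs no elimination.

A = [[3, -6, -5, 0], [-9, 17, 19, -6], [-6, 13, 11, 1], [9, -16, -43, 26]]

Forward elimination:
R2 <- R2 - (-3)*R1:  [  0  -1   4  -6 ]
R3 <- R3 - (-2)*R1:  [ 0  1  1  1 ]
R4 <- R4 - (3)*R1:  [   0    2  -28   26 ]
R3 <- R3 - (-1)*R2:  [  0   0   5  -5 ]
R4 <- R4 - (-2)*R2:  [   0    0  -20   14 ]
R4 <- R4 - (-4)*R3:  [  0   0   0  -6 ]
Multipliers (in order of application): m_{21} = -3, m_{31} = -2, m_{41} = 3, m_{32} = -1, m_{42} = -2, m_{43} = -4

multipliers: -3, -2, 3, -1, -2, -4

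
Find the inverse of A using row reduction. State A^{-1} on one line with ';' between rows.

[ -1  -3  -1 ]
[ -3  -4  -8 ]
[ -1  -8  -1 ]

Gauss-Jordan on [A | I]:
R1 <- (1/-1)*R1:  [  1   3   1  |  -1   0   0 ]
R2 <- R2 - (-3)*R1:  [  0   5  -5  |  -3   1   0 ]
R3 <- R3 - (-1)*R1:  [  0  -5   0  |  -1   0   1 ]
R2 <- (1/5)*R2:  [    0     1    -1  |  -3/5   1/5     0 ]
R1 <- R1 - (3)*R2:  [    1     0     4  |   4/5  -3/5     0 ]
R3 <- R3 - (-5)*R2:  [  0   0  -5  |  -4   1   1 ]
R3 <- (1/-5)*R3:  [    0     0     1  |   4/5  -1/5  -1/5 ]
R1 <- R1 - (4)*R3:  [     1      0      0  |  -12/5    1/5    4/5 ]
R2 <- R2 - (-1)*R3:  [    0     1     0  |   1/5     0  -1/5 ]
Right block of [I | A^{-1}] is the inverse:
[ -12/5   1/5   4/5 ]
[   1/5     0  -1/5 ]
[   4/5  -1/5  -1/5 ]

inverse = [-12/5 1/5 4/5; 1/5 0 -1/5; 4/5 -1/5 -1/5]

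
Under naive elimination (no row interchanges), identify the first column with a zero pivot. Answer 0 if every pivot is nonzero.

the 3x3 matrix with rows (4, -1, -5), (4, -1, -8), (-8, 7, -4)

first zero-pivot column = 2

Naive forward elimination:
R2 <- R2 - (1)*R1:  [  0   0  -3 ]
R3 <- R3 - (-2)*R1:  [   0    5  -14 ]
Matrix at this point:
[ 4  -1   -5 ]
[ 0   0   -3 ]
[ 0   5  -14 ]
Pivot entry (2,2) is zero but row 3 has 5 in column 2 -> naive elimination stops; a row interchange (e.g. R2 <-> R3) would be required here.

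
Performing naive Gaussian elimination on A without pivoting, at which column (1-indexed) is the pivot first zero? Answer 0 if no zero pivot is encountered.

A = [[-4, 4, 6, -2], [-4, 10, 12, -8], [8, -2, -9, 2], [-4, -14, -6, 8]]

first zero-pivot column = 4

Naive forward elimination:
R2 <- R2 - (1)*R1:  [  0   6   6  -6 ]
R3 <- R3 - (-2)*R1:  [  0   6   3  -2 ]
R4 <- R4 - (1)*R1:  [   0  -18  -12   10 ]
R3 <- R3 - (1)*R2:  [  0   0  -3   4 ]
R4 <- R4 - (-3)*R2:  [  0   0   6  -8 ]
R4 <- R4 - (-2)*R3:  [ 0  0  0  0 ]
Matrix at this point:
[ -4  4   6  -2 ]
[  0  6   6  -6 ]
[  0  0  -3   4 ]
[  0  0   0   0 ]
Pivot entry (4,4) in the last row is zero and there are no rows below to swap with -> zero pivot in column 4 (A is singular).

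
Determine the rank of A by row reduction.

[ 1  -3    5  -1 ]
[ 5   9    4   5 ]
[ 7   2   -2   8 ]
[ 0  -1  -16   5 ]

rank(A) = 3

Row reduction:
R2 <- R2 - (5)*R1:  [   0   24  -21   10 ]
R3 <- R3 - (7)*R1:  [   0   23  -37   15 ]
R3 <- R3 - (23/24)*R2:  [      0       0  -135/8   65/12 ]
R4 <- R4 - (-1/24)*R2:  [      0       0  -135/8   65/12 ]
R4 <- R4 - (1)*R3:  [ 0  0  0  0 ]
Row echelon form:
[ 1  -3       5     -1 ]
[ 0  24     -21     10 ]
[ 0   0  -135/8  65/12 ]
[ 0   0       0      0 ]
Nonzero rows / pivot columns: 3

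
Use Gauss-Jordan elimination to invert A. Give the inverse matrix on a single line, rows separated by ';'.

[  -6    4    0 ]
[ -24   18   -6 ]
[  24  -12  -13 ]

inverse = [-51/2 13/3 -2; -38 13/2 -3; -12 2 -1]

Gauss-Jordan on [A | I]:
R1 <- (1/-6)*R1:  [    1  -2/3     0  |  -1/6     0     0 ]
R2 <- R2 - (-24)*R1:  [  0   2  -6  |  -4   1   0 ]
R3 <- R3 - (24)*R1:  [   0    4  -13  |    4    0    1 ]
R2 <- (1/2)*R2:  [   0    1   -3  |   -2  1/2    0 ]
R1 <- R1 - (-2/3)*R2:  [    1     0    -2  |  -3/2   1/3     0 ]
R3 <- R3 - (4)*R2:  [  0   0  -1  |  12  -2   1 ]
R3 <- (1/-1)*R3:  [   0    0    1  |  -12    2   -1 ]
R1 <- R1 - (-2)*R3:  [     1      0      0  |  -51/2   13/3     -2 ]
R2 <- R2 - (-3)*R3:  [    0     1     0  |   -38  13/2    -3 ]
Right block of [I | A^{-1}] is the inverse:
[ -51/2  13/3  -2 ]
[   -38  13/2  -3 ]
[   -12     2  -1 ]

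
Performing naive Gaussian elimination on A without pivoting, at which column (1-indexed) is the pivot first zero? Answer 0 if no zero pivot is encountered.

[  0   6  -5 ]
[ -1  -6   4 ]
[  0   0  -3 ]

first zero-pivot column = 1

Naive forward elimination:
Pivot entry (1,1) is zero but row 2 has -1 in column 1 -> naive elimination stops; a row interchange (e.g. R1 <-> R2) would be required here.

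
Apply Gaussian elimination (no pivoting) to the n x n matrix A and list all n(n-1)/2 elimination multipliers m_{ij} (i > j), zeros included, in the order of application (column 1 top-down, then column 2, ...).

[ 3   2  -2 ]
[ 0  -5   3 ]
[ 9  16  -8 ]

Forward elimination:
R2: entry in column 1 is already 0 -> m_{21} = 0 (no row operation needed)
R3 <- R3 - (3)*R1:  [  0  10  -2 ]
R3 <- R3 - (-2)*R2:  [ 0  0  4 ]
Multipliers (in order of application): m_{21} = 0, m_{31} = 3, m_{32} = -2

multipliers: 0, 3, -2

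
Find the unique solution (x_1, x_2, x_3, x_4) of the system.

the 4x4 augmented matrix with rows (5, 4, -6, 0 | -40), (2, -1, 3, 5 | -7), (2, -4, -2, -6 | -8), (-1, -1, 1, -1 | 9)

(-4, 1, 4, -2)

Forward elimination on [A|b]:
R2 <- R2 - (2/5)*R1:  [     0  -13/5   27/5      5      9 ]
R3 <- R3 - (2/5)*R1:  [     0  -28/5    2/5     -6      8 ]
R4 <- R4 - (-1/5)*R1:  [    0  -1/5  -1/5    -1     1 ]
R3 <- R3 - (28/13)*R2:  [       0        0  -146/13  -218/13  -148/13 ]
R4 <- R4 - (1/13)*R2:  [      0       0   -8/13  -18/13    4/13 ]
R4 <- R4 - (4/73)*R3:  [      0       0       0  -34/73   68/73 ]
Row echelon form:
[ 5      4       -6        0  |      -40 ]
[ 0  -13/5     27/5        5  |        9 ]
[ 0      0  -146/13  -218/13  |  -148/13 ]
[ 0      0        0   -34/73  |    68/73 ]
Back-substitution:
x_4 = (68/73) / (-34/73) = -2
x_3 = (-148/13 - (-218/13)*(-2)) / (-146/13) = 4
x_2 = (9 - (27/5)*(4) - (5)*(-2)) / (-13/5) = 1
x_1 = (-40 - (4)*(1) - (-6)*(4)) / 5 = -4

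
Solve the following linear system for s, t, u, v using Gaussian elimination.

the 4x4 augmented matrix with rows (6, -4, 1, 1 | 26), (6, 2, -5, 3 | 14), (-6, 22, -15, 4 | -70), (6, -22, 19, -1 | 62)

Forward elimination on [A|b]:
R2 <- R2 - (1)*R1:  [   0    6   -6    2  -12 ]
R3 <- R3 - (-1)*R1:  [   0   18  -14    5  -44 ]
R4 <- R4 - (1)*R1:  [   0  -18   18   -2   36 ]
R3 <- R3 - (3)*R2:  [  0   0   4  -1  -8 ]
R4 <- R4 - (-3)*R2:  [ 0  0  0  4  0 ]
Row echelon form:
[ 6  -4   1   1  |   26 ]
[ 0   6  -6   2  |  -12 ]
[ 0   0   4  -1  |   -8 ]
[ 0   0   0   4  |    0 ]
Back-substitution:
v = (0) / 4 = 0
u = (-8 - (-1)*(0)) / 4 = -2
t = (-12 - (-6)*(-2) - (2)*(0)) / 6 = -4
s = (26 - (-4)*(-4) - (1)*(-2) - (1)*(0)) / 6 = 2

(2, -4, -2, 0)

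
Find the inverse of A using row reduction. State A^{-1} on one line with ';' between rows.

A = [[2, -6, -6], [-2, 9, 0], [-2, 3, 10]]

inverse = [-15/2 -7/2 -9/2; -5/3 -2/3 -1; -1 -1/2 -1/2]

Gauss-Jordan on [A | I]:
R1 <- (1/2)*R1:  [   1   -3   -3  |  1/2    0    0 ]
R2 <- R2 - (-2)*R1:  [  0   3  -6  |   1   1   0 ]
R3 <- R3 - (-2)*R1:  [  0  -3   4  |   1   0   1 ]
R2 <- (1/3)*R2:  [   0    1   -2  |  1/3  1/3    0 ]
R1 <- R1 - (-3)*R2:  [   1    0   -9  |  3/2    1    0 ]
R3 <- R3 - (-3)*R2:  [  0   0  -2  |   2   1   1 ]
R3 <- (1/-2)*R3:  [    0     0     1  |    -1  -1/2  -1/2 ]
R1 <- R1 - (-9)*R3:  [     1      0      0  |  -15/2   -7/2   -9/2 ]
R2 <- R2 - (-2)*R3:  [    0     1     0  |  -5/3  -2/3    -1 ]
Right block of [I | A^{-1}] is the inverse:
[ -15/2  -7/2  -9/2 ]
[  -5/3  -2/3    -1 ]
[    -1  -1/2  -1/2 ]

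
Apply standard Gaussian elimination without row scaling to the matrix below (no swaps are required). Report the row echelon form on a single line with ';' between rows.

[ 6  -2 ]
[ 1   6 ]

Forward elimination:
R2 <- R2 - (1/6)*R1:  [    0  19/3 ]
Row echelon form:
[ 6    -2 ]
[ 0  19/3 ]

REF = [6 -2; 0 19/3]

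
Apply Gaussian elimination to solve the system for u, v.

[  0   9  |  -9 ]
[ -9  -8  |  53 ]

Forward elimination on [A|b]:
R1 <-> R2   (pivot in column 1 was zero)
[ -9  -8  53 ]
[  0   9  -9 ]
Row echelon form:
[ -9  -8  |  53 ]
[  0   9  |  -9 ]
Back-substitution:
v = (-9) / 9 = -1
u = (53 - (-8)*(-1)) / -9 = -5

(-5, -1)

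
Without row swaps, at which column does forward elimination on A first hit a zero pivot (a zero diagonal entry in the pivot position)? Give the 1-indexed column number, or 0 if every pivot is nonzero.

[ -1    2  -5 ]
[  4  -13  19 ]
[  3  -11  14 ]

Naive forward elimination:
R2 <- R2 - (-4)*R1:  [  0  -5  -1 ]
R3 <- R3 - (-3)*R1:  [  0  -5  -1 ]
R3 <- R3 - (1)*R2:  [ 0  0  0 ]
Matrix at this point:
[ -1   2  -5 ]
[  0  -5  -1 ]
[  0   0   0 ]
Pivot entry (3,3) in the last row is zero and there are no rows below to swap with -> zero pivot in column 3 (A is singular).

first zero-pivot column = 3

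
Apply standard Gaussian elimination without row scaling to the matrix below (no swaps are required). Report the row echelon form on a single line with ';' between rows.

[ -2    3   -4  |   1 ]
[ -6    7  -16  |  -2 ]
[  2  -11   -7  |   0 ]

REF = [-2 3 -4 1; 0 -2 -4 -5; 0 0 5 21]

Forward elimination:
R2 <- R2 - (3)*R1:  [  0  -2  -4  -5 ]
R3 <- R3 - (-1)*R1:  [   0   -8  -11    1 ]
R3 <- R3 - (4)*R2:  [  0   0   5  21 ]
Row echelon form:
[ -2   3  -4  |   1 ]
[  0  -2  -4  |  -5 ]
[  0   0   5  |  21 ]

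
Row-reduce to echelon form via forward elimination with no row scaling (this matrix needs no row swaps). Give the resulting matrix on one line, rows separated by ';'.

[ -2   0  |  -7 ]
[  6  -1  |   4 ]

REF = [-2 0 -7; 0 -1 -17]

Forward elimination:
R2 <- R2 - (-3)*R1:  [   0   -1  -17 ]
Row echelon form:
[ -2   0  |   -7 ]
[  0  -1  |  -17 ]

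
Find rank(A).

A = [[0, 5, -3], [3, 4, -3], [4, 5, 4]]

rank(A) = 3

Row reduction:
R1 <-> R2   (pivot in column 1 was zero)
[ 3  4  -3 ]
[ 0  5  -3 ]
[ 4  5   4 ]
R3 <- R3 - (4/3)*R1:  [    0  -1/3     8 ]
R3 <- R3 - (-1/15)*R2:  [    0     0  39/5 ]
Row echelon form:
[ 3  4    -3 ]
[ 0  5    -3 ]
[ 0  0  39/5 ]
Nonzero rows / pivot columns: 3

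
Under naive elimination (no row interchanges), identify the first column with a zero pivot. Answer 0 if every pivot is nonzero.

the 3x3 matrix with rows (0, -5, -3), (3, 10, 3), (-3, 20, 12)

Naive forward elimination:
Pivot entry (1,1) is zero but row 2 has 3 in column 1 -> naive elimination stops; a row interchange (e.g. R1 <-> R2) would be required here.

first zero-pivot column = 1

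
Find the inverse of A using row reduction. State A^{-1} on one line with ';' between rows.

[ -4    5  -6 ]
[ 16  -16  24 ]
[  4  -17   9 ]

Gauss-Jordan on [A | I]:
R1 <- (1/-4)*R1:  [    1  -5/4   3/2  |  -1/4     0     0 ]
R2 <- R2 - (16)*R1:  [ 0  4  0  |  4  1  0 ]
R3 <- R3 - (4)*R1:  [   0  -12    3  |    1    0    1 ]
R2 <- (1/4)*R2:  [   0    1    0  |    1  1/4    0 ]
R1 <- R1 - (-5/4)*R2:  [    1     0   3/2  |     1  5/16     0 ]
R3 <- R3 - (-12)*R2:  [  0   0   3  |  13   3   1 ]
R3 <- (1/3)*R3:  [    0     0     1  |  13/3     1   1/3 ]
R1 <- R1 - (3/2)*R3:  [      1       0       0  |   -11/2  -19/16    -1/2 ]
Right block of [I | A^{-1}] is the inverse:
[ -11/2  -19/16  -1/2 ]
[     1     1/4     0 ]
[  13/3       1   1/3 ]

inverse = [-11/2 -19/16 -1/2; 1 1/4 0; 13/3 1 1/3]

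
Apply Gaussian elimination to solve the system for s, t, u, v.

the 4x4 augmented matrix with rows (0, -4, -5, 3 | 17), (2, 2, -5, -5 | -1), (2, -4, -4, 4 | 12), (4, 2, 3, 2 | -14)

Forward elimination on [A|b]:
R1 <-> R2   (pivot in column 1 was zero)
[ 2   2  -5  -5   -1 ]
[ 0  -4  -5   3   17 ]
[ 2  -4  -4   4   12 ]
[ 4   2   3   2  -14 ]
R3 <- R3 - (1)*R1:  [  0  -6   1   9  13 ]
R4 <- R4 - (2)*R1:  [   0   -2   13   12  -12 ]
R3 <- R3 - (3/2)*R2:  [     0      0   17/2    9/2  -25/2 ]
R4 <- R4 - (1/2)*R2:  [     0      0   31/2   21/2  -41/2 ]
R4 <- R4 - (31/17)*R3:  [     0      0      0  39/17  39/17 ]
Row echelon form:
[ 2   2    -5     -5  |     -1 ]
[ 0  -4    -5      3  |     17 ]
[ 0   0  17/2    9/2  |  -25/2 ]
[ 0   0     0  39/17  |  39/17 ]
Back-substitution:
v = (39/17) / (39/17) = 1
u = (-25/2 - (9/2)*(1)) / (17/2) = -2
t = (17 - (-5)*(-2) - (3)*(1)) / -4 = -1
s = (-1 - (2)*(-1) - (-5)*(-2) - (-5)*(1)) / 2 = -2

(-2, -1, -2, 1)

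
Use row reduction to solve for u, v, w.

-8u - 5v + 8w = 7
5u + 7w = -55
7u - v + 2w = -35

(-4, -3, -5)

Forward elimination on [A|b]:
R2 <- R2 - (-5/8)*R1:  [      0   -25/8      12  -405/8 ]
R3 <- R3 - (-7/8)*R1:  [      0   -43/8       9  -231/8 ]
R3 <- R3 - (43/25)*R2:  [       0        0  -291/25    291/5 ]
Row echelon form:
[ -8     -5        8  |       7 ]
[  0  -25/8       12  |  -405/8 ]
[  0      0  -291/25  |   291/5 ]
Back-substitution:
w = (291/5) / (-291/25) = -5
v = (-405/8 - (12)*(-5)) / (-25/8) = -3
u = (7 - (-5)*(-3) - (8)*(-5)) / -8 = -4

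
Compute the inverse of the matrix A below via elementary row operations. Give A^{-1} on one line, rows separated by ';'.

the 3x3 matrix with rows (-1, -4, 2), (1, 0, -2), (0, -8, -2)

Gauss-Jordan on [A | I]:
R1 <- (1/-1)*R1:  [  1   4  -2  |  -1   0   0 ]
R2 <- R2 - (1)*R1:  [  0  -4   0  |   1   1   0 ]
R2 <- (1/-4)*R2:  [    0     1     0  |  -1/4  -1/4     0 ]
R1 <- R1 - (4)*R2:  [  1   0  -2  |   0   1   0 ]
R3 <- R3 - (-8)*R2:  [  0   0  -2  |  -2  -2   1 ]
R3 <- (1/-2)*R3:  [    0     0     1  |     1     1  -1/2 ]
R1 <- R1 - (-2)*R3:  [  1   0   0  |   2   3  -1 ]
Right block of [I | A^{-1}] is the inverse:
[    2     3    -1 ]
[ -1/4  -1/4     0 ]
[    1     1  -1/2 ]

inverse = [2 3 -1; -1/4 -1/4 0; 1 1 -1/2]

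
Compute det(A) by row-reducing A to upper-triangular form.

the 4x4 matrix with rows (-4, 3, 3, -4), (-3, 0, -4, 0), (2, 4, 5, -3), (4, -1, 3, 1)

det(A) = 17

Forward elimination:
R2 <- R2 - (3/4)*R1:  [     0   -9/4  -25/4      3 ]
R3 <- R3 - (-1/2)*R1:  [    0  11/2  13/2    -5 ]
R4 <- R4 - (-1)*R1:  [  0   2   6  -3 ]
R3 <- R3 - (-22/9)*R2:  [     0      0  -79/9    7/3 ]
R4 <- R4 - (-8/9)*R2:  [    0     0   4/9  -1/3 ]
R4 <- R4 - (-4/79)*R3:  [      0       0       0  -17/79 ]
Upper-triangular form:
[ -4     3      3      -4 ]
[  0  -9/4  -25/4       3 ]
[  0     0  -79/9     7/3 ]
[  0     0      0  -17/79 ]
det(A) = (-1)^0 * (-4) * (-9/4) * (-79/9) * (-17/79) = 17  (0 row swaps -> sign +1)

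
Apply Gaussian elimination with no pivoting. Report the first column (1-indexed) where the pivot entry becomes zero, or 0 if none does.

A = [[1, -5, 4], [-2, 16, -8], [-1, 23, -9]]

first zero-pivot column = 0

Naive forward elimination:
R2 <- R2 - (-2)*R1:  [ 0  6  0 ]
R3 <- R3 - (-1)*R1:  [  0  18  -5 ]
R3 <- R3 - (3)*R2:  [  0   0  -5 ]
All pivots nonzero; naive elimination completes without hitting a zero pivot.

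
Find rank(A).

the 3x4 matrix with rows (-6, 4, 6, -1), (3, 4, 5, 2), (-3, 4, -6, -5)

rank(A) = 3

Row reduction:
R2 <- R2 - (-1/2)*R1:  [   0    6    8  3/2 ]
R3 <- R3 - (1/2)*R1:  [    0     2    -9  -9/2 ]
R3 <- R3 - (1/3)*R2:  [     0      0  -35/3     -5 ]
Row echelon form:
[ -6  4      6   -1 ]
[  0  6      8  3/2 ]
[  0  0  -35/3   -5 ]
Nonzero rows / pivot columns: 3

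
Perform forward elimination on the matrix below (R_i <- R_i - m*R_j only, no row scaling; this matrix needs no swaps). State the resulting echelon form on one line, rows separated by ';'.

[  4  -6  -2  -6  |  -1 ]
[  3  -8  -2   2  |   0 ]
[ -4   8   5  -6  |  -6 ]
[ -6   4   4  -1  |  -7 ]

REF = [4 -6 -2 -6 -1; 0 -7/2 -1/2 13/2 3/4; 0 0 19/7 -58/7 -46/7; 0 0 0 -267/19 -103/19]

Forward elimination:
R2 <- R2 - (3/4)*R1:  [    0  -7/2  -1/2  13/2   3/4 ]
R3 <- R3 - (-1)*R1:  [   0    2    3  -12   -7 ]
R4 <- R4 - (-3/2)*R1:  [     0     -5      1    -10  -17/2 ]
R3 <- R3 - (-4/7)*R2:  [     0      0   19/7  -58/7  -46/7 ]
R4 <- R4 - (10/7)*R2:  [      0       0    12/7  -135/7   -67/7 ]
R4 <- R4 - (12/19)*R3:  [       0        0        0  -267/19  -103/19 ]
Row echelon form:
[ 4    -6    -2       -6  |       -1 ]
[ 0  -7/2  -1/2     13/2  |      3/4 ]
[ 0     0  19/7    -58/7  |    -46/7 ]
[ 0     0     0  -267/19  |  -103/19 ]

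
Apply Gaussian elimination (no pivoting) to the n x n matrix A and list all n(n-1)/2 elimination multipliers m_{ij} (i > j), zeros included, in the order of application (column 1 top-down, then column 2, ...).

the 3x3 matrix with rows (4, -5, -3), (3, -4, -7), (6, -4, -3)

multipliers: 3/4, 3/2, -14

Forward elimination:
R2 <- R2 - (3/4)*R1:  [     0   -1/4  -19/4 ]
R3 <- R3 - (3/2)*R1:  [   0  7/2  3/2 ]
R3 <- R3 - (-14)*R2:  [   0    0  -65 ]
Multipliers (in order of application): m_{21} = 3/4, m_{31} = 3/2, m_{32} = -14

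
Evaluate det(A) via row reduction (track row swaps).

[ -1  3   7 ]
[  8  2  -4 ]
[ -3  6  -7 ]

det(A) = 572

Forward elimination:
R2 <- R2 - (-8)*R1:  [  0  26  52 ]
R3 <- R3 - (3)*R1:  [   0   -3  -28 ]
R3 <- R3 - (-3/26)*R2:  [   0    0  -22 ]
Upper-triangular form:
[ -1   3    7 ]
[  0  26   52 ]
[  0   0  -22 ]
det(A) = (-1)^0 * (-1) * (26) * (-22) = 572  (0 row swaps -> sign +1)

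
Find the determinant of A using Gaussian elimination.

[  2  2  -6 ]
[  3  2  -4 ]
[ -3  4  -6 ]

Forward elimination:
R2 <- R2 - (3/2)*R1:  [  0  -1   5 ]
R3 <- R3 - (-3/2)*R1:  [   0    7  -15 ]
R3 <- R3 - (-7)*R2:  [  0   0  20 ]
Upper-triangular form:
[ 2   2  -6 ]
[ 0  -1   5 ]
[ 0   0  20 ]
det(A) = (-1)^0 * (2) * (-1) * (20) = -40  (0 row swaps -> sign +1)

det(A) = -40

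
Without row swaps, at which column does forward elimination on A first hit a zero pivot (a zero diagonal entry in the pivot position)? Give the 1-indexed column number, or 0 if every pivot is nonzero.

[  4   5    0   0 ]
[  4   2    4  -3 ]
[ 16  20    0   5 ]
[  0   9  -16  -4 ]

Naive forward elimination:
R2 <- R2 - (1)*R1:  [  0  -3   4  -3 ]
R3 <- R3 - (4)*R1:  [ 0  0  0  5 ]
R4 <- R4 - (-3)*R2:  [   0    0   -4  -13 ]
Matrix at this point:
[ 4   5   0    0 ]
[ 0  -3   4   -3 ]
[ 0   0   0    5 ]
[ 0   0  -4  -13 ]
Pivot entry (3,3) is zero but row 4 has -4 in column 3 -> naive elimination stops; a row interchange (e.g. R3 <-> R4) would be required here.

first zero-pivot column = 3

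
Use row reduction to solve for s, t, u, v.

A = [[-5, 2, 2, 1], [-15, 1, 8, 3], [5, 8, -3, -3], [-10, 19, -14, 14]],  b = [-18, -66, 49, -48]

(3, 2, -1, -5)

Forward elimination on [A|b]:
R2 <- R2 - (3)*R1:  [   0   -5    2    0  -12 ]
R3 <- R3 - (-1)*R1:  [  0  10  -1  -2  31 ]
R4 <- R4 - (2)*R1:  [   0   15  -18   12  -12 ]
R3 <- R3 - (-2)*R2:  [  0   0   3  -2   7 ]
R4 <- R4 - (-3)*R2:  [   0    0  -12   12  -48 ]
R4 <- R4 - (-4)*R3:  [   0    0    0    4  -20 ]
Row echelon form:
[ -5   2  2   1  |  -18 ]
[  0  -5  2   0  |  -12 ]
[  0   0  3  -2  |    7 ]
[  0   0  0   4  |  -20 ]
Back-substitution:
v = (-20) / 4 = -5
u = (7 - (-2)*(-5)) / 3 = -1
t = (-12 - (2)*(-1)) / -5 = 2
s = (-18 - (2)*(2) - (2)*(-1) - (1)*(-5)) / -5 = 3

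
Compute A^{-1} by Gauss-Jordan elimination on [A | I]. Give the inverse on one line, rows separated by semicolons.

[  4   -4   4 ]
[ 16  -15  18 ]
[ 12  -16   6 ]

Gauss-Jordan on [A | I]:
R1 <- (1/4)*R1:  [   1   -1    1  |  1/4    0    0 ]
R2 <- R2 - (16)*R1:  [  0   1   2  |  -4   1   0 ]
R3 <- R3 - (12)*R1:  [  0  -4  -6  |  -3   0   1 ]
R1 <- R1 - (-1)*R2:  [     1      0      3  |  -15/4      1      0 ]
R3 <- R3 - (-4)*R2:  [   0    0    2  |  -19    4    1 ]
R3 <- (1/2)*R3:  [     0      0      1  |  -19/2      2    1/2 ]
R1 <- R1 - (3)*R3:  [    1     0     0  |  99/4    -5  -3/2 ]
R2 <- R2 - (2)*R3:  [  0   1   0  |  15  -3  -1 ]
Right block of [I | A^{-1}] is the inverse:
[  99/4  -5  -3/2 ]
[    15  -3    -1 ]
[ -19/2   2   1/2 ]

inverse = [99/4 -5 -3/2; 15 -3 -1; -19/2 2 1/2]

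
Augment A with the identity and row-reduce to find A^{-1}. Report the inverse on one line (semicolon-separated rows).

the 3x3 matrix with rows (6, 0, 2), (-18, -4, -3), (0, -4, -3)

Gauss-Jordan on [A | I]:
R1 <- (1/6)*R1:  [   1    0  1/3  |  1/6    0    0 ]
R2 <- R2 - (-18)*R1:  [  0  -4   3  |   3   1   0 ]
R2 <- (1/-4)*R2:  [    0     1  -3/4  |  -3/4  -1/4     0 ]
R3 <- R3 - (-4)*R2:  [  0   0  -6  |  -3  -1   1 ]
R3 <- (1/-6)*R3:  [    0     0     1  |   1/2   1/6  -1/6 ]
R1 <- R1 - (1/3)*R3:  [     1      0      0  |      0  -1/18   1/18 ]
R2 <- R2 - (-3/4)*R3:  [    0     1     0  |  -3/8  -1/8  -1/8 ]
Right block of [I | A^{-1}] is the inverse:
[    0  -1/18  1/18 ]
[ -3/8   -1/8  -1/8 ]
[  1/2    1/6  -1/6 ]

inverse = [0 -1/18 1/18; -3/8 -1/8 -1/8; 1/2 1/6 -1/6]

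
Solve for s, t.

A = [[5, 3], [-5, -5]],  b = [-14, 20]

Forward elimination on [A|b]:
R2 <- R2 - (-1)*R1:  [  0  -2   6 ]
Row echelon form:
[ 5   3  |  -14 ]
[ 0  -2  |    6 ]
Back-substitution:
t = (6) / -2 = -3
s = (-14 - (3)*(-3)) / 5 = -1

(-1, -3)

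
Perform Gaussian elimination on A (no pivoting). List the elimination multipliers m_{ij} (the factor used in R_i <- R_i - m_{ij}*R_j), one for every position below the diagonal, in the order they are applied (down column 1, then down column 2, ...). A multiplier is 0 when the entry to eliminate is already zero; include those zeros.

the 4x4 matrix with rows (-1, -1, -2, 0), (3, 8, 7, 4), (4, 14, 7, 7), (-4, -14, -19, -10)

Forward elimination:
R2 <- R2 - (-3)*R1:  [ 0  5  1  4 ]
R3 <- R3 - (-4)*R1:  [  0  10  -1   7 ]
R4 <- R4 - (4)*R1:  [   0  -10  -11  -10 ]
R3 <- R3 - (2)*R2:  [  0   0  -3  -1 ]
R4 <- R4 - (-2)*R2:  [  0   0  -9  -2 ]
R4 <- R4 - (3)*R3:  [ 0  0  0  1 ]
Multipliers (in order of application): m_{21} = -3, m_{31} = -4, m_{41} = 4, m_{32} = 2, m_{42} = -2, m_{43} = 3

multipliers: -3, -4, 4, 2, -2, 3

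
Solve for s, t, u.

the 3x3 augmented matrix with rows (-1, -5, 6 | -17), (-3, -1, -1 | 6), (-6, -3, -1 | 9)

(-1, 0, -3)

Forward elimination on [A|b]:
R2 <- R2 - (3)*R1:  [   0   14  -19   57 ]
R3 <- R3 - (6)*R1:  [   0   27  -37  111 ]
R3 <- R3 - (27/14)*R2:  [     0      0  -5/14  15/14 ]
Row echelon form:
[ -1  -5      6  |    -17 ]
[  0  14    -19  |     57 ]
[  0   0  -5/14  |  15/14 ]
Back-substitution:
u = (15/14) / (-5/14) = -3
t = (57 - (-19)*(-3)) / 14 = 0
s = (-17 - (-5)*(0) - (6)*(-3)) / -1 = -1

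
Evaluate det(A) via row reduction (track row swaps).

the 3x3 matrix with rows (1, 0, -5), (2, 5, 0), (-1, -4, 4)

det(A) = 35

Forward elimination:
R2 <- R2 - (2)*R1:  [  0   5  10 ]
R3 <- R3 - (-1)*R1:  [  0  -4  -1 ]
R3 <- R3 - (-4/5)*R2:  [ 0  0  7 ]
Upper-triangular form:
[ 1  0  -5 ]
[ 0  5  10 ]
[ 0  0   7 ]
det(A) = (-1)^0 * (1) * (5) * (7) = 35  (0 row swaps -> sign +1)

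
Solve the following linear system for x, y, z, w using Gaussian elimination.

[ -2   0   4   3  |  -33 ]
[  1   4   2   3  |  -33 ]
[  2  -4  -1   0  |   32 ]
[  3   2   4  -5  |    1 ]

(4, -5, -4, -3)

Forward elimination on [A|b]:
R2 <- R2 - (-1/2)*R1:  [     0      4      4    9/2  -99/2 ]
R3 <- R3 - (-1)*R1:  [  0  -4   3   3  -1 ]
R4 <- R4 - (-3/2)*R1:  [     0      2     10   -1/2  -97/2 ]
R3 <- R3 - (-1)*R2:  [      0       0       7    15/2  -101/2 ]
R4 <- R4 - (1/2)*R2:  [     0      0      8  -11/4  -95/4 ]
R4 <- R4 - (8/7)*R3:  [       0        0        0  -317/28   951/28 ]
Row echelon form:
[ -2  0  4        3  |     -33 ]
[  0  4  4      9/2  |   -99/2 ]
[  0  0  7     15/2  |  -101/2 ]
[  0  0  0  -317/28  |  951/28 ]
Back-substitution:
w = (951/28) / (-317/28) = -3
z = (-101/2 - (15/2)*(-3)) / 7 = -4
y = (-99/2 - (4)*(-4) - (9/2)*(-3)) / 4 = -5
x = (-33 - (4)*(-4) - (3)*(-3)) / -2 = 4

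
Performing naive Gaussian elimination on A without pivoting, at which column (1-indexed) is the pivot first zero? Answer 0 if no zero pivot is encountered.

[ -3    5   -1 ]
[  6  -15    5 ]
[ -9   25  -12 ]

first zero-pivot column = 0

Naive forward elimination:
R2 <- R2 - (-2)*R1:  [  0  -5   3 ]
R3 <- R3 - (3)*R1:  [  0  10  -9 ]
R3 <- R3 - (-2)*R2:  [  0   0  -3 ]
All pivots nonzero; naive elimination completes without hitting a zero pivot.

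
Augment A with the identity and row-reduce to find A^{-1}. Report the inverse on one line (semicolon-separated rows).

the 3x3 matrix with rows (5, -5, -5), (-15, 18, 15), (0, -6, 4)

inverse = [27/10 5/6 1/4; 1 1/3 0; 3/2 1/2 1/4]

Gauss-Jordan on [A | I]:
R1 <- (1/5)*R1:  [   1   -1   -1  |  1/5    0    0 ]
R2 <- R2 - (-15)*R1:  [ 0  3  0  |  3  1  0 ]
R2 <- (1/3)*R2:  [   0    1    0  |    1  1/3    0 ]
R1 <- R1 - (-1)*R2:  [   1    0   -1  |  6/5  1/3    0 ]
R3 <- R3 - (-6)*R2:  [ 0  0  4  |  6  2  1 ]
R3 <- (1/4)*R3:  [   0    0    1  |  3/2  1/2  1/4 ]
R1 <- R1 - (-1)*R3:  [     1      0      0  |  27/10    5/6    1/4 ]
Right block of [I | A^{-1}] is the inverse:
[ 27/10  5/6  1/4 ]
[     1  1/3    0 ]
[   3/2  1/2  1/4 ]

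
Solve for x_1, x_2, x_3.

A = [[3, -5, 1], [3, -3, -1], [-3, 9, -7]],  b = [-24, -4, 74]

Forward elimination on [A|b]:
R2 <- R2 - (1)*R1:  [  0   2  -2  20 ]
R3 <- R3 - (-1)*R1:  [  0   4  -6  50 ]
R3 <- R3 - (2)*R2:  [  0   0  -2  10 ]
Row echelon form:
[ 3  -5   1  |  -24 ]
[ 0   2  -2  |   20 ]
[ 0   0  -2  |   10 ]
Back-substitution:
x_3 = (10) / -2 = -5
x_2 = (20 - (-2)*(-5)) / 2 = 5
x_1 = (-24 - (-5)*(5) - (1)*(-5)) / 3 = 2

(2, 5, -5)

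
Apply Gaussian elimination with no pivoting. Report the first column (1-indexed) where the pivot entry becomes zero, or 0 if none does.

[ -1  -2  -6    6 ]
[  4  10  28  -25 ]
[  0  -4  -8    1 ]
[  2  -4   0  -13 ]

first zero-pivot column = 3

Naive forward elimination:
R2 <- R2 - (-4)*R1:  [  0   2   4  -1 ]
R4 <- R4 - (-2)*R1:  [   0   -8  -12   -1 ]
R3 <- R3 - (-2)*R2:  [  0   0   0  -1 ]
R4 <- R4 - (-4)*R2:  [  0   0   4  -5 ]
Matrix at this point:
[ -1  -2  -6   6 ]
[  0   2   4  -1 ]
[  0   0   0  -1 ]
[  0   0   4  -5 ]
Pivot entry (3,3) is zero but row 4 has 4 in column 3 -> naive elimination stops; a row interchange (e.g. R3 <-> R4) would be required here.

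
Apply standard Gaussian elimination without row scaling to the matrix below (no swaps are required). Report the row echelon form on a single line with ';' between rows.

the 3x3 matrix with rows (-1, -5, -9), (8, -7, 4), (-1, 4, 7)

REF = [-1 -5 -9; 0 -47 -68; 0 0 140/47]

Forward elimination:
R2 <- R2 - (-8)*R1:  [   0  -47  -68 ]
R3 <- R3 - (1)*R1:  [  0   9  16 ]
R3 <- R3 - (-9/47)*R2:  [      0       0  140/47 ]
Row echelon form:
[ -1   -5      -9 ]
[  0  -47     -68 ]
[  0    0  140/47 ]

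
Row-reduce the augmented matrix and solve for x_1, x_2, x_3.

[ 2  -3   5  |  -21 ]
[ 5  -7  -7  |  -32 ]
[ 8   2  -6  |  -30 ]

Forward elimination on [A|b]:
R2 <- R2 - (5/2)*R1:  [     0    1/2  -39/2   41/2 ]
R3 <- R3 - (4)*R1:  [   0   14  -26   54 ]
R3 <- R3 - (28)*R2:  [    0     0   520  -520 ]
Row echelon form:
[ 2   -3      5  |   -21 ]
[ 0  1/2  -39/2  |  41/2 ]
[ 0    0    520  |  -520 ]
Back-substitution:
x_3 = (-520) / 520 = -1
x_2 = (41/2 - (-39/2)*(-1)) / (1/2) = 2
x_1 = (-21 - (-3)*(2) - (5)*(-1)) / 2 = -5

(-5, 2, -1)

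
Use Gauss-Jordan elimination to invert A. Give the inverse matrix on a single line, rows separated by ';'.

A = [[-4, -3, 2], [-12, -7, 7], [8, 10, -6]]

inverse = [-7/8 1/16 -7/32; -1/2 1/4 1/8; -2 1/2 -1/4]

Gauss-Jordan on [A | I]:
R1 <- (1/-4)*R1:  [    1   3/4  -1/2  |  -1/4     0     0 ]
R2 <- R2 - (-12)*R1:  [  0   2   1  |  -3   1   0 ]
R3 <- R3 - (8)*R1:  [  0   4  -2  |   2   0   1 ]
R2 <- (1/2)*R2:  [    0     1   1/2  |  -3/2   1/2     0 ]
R1 <- R1 - (3/4)*R2:  [    1     0  -7/8  |   7/8  -3/8     0 ]
R3 <- R3 - (4)*R2:  [  0   0  -4  |   8  -2   1 ]
R3 <- (1/-4)*R3:  [    0     0     1  |    -2   1/2  -1/4 ]
R1 <- R1 - (-7/8)*R3:  [     1      0      0  |   -7/8   1/16  -7/32 ]
R2 <- R2 - (1/2)*R3:  [    0     1     0  |  -1/2   1/4   1/8 ]
Right block of [I | A^{-1}] is the inverse:
[ -7/8  1/16  -7/32 ]
[ -1/2   1/4    1/8 ]
[   -2   1/2   -1/4 ]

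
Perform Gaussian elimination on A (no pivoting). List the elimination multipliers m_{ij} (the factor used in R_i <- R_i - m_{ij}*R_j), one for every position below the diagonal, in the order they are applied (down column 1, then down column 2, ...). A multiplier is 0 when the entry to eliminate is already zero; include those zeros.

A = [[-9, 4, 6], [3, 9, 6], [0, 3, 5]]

multipliers: -1/3, 0, 9/31

Forward elimination:
R2 <- R2 - (-1/3)*R1:  [    0  31/3     8 ]
R3: entry in column 1 is already 0 -> m_{31} = 0 (no row operation needed)
R3 <- R3 - (9/31)*R2:  [     0      0  83/31 ]
Multipliers (in order of application): m_{21} = -1/3, m_{31} = 0, m_{32} = 9/31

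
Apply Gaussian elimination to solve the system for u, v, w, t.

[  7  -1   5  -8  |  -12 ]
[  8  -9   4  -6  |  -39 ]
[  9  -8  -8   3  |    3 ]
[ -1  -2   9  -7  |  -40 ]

(4, 5, 1, 5)

Forward elimination on [A|b]:
R2 <- R2 - (8/7)*R1:  [      0   -55/7   -12/7    22/7  -177/7 ]
R3 <- R3 - (9/7)*R1:  [      0   -47/7  -101/7    93/7   129/7 ]
R4 <- R4 - (-1/7)*R1:  [      0   -15/7    68/7   -57/7  -292/7 ]
R3 <- R3 - (47/55)*R2:  [       0        0  -713/55     53/5  2202/55 ]
R4 <- R4 - (3/11)*R2:  [       0        0   112/11       -9  -383/11 ]
R4 <- R4 - (-560/713)*R3:  [         0          0          0   -481/713  -2405/713 ]
Row echelon form:
[ 7     -1        5        -8  |        -12 ]
[ 0  -55/7    -12/7      22/7  |     -177/7 ]
[ 0      0  -713/55      53/5  |    2202/55 ]
[ 0      0        0  -481/713  |  -2405/713 ]
Back-substitution:
t = (-2405/713) / (-481/713) = 5
w = (2202/55 - (53/5)*(5)) / (-713/55) = 1
v = (-177/7 - (-12/7)*(1) - (22/7)*(5)) / (-55/7) = 5
u = (-12 - (-1)*(5) - (5)*(1) - (-8)*(5)) / 7 = 4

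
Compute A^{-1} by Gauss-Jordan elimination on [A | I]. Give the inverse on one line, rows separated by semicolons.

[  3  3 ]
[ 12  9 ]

Gauss-Jordan on [A | I]:
R1 <- (1/3)*R1:  [   1    1  |  1/3    0 ]
R2 <- R2 - (12)*R1:  [  0  -3  |  -4   1 ]
R2 <- (1/-3)*R2:  [    0     1  |   4/3  -1/3 ]
R1 <- R1 - (1)*R2:  [   1    0  |   -1  1/3 ]
Right block of [I | A^{-1}] is the inverse:
[  -1   1/3 ]
[ 4/3  -1/3 ]

inverse = [-1 1/3; 4/3 -1/3]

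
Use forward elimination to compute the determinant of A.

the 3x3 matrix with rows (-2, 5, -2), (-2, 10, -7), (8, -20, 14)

det(A) = -60

Forward elimination:
R2 <- R2 - (1)*R1:  [  0   5  -5 ]
R3 <- R3 - (-4)*R1:  [ 0  0  6 ]
Upper-triangular form:
[ -2  5  -2 ]
[  0  5  -5 ]
[  0  0   6 ]
det(A) = (-1)^0 * (-2) * (5) * (6) = -60  (0 row swaps -> sign +1)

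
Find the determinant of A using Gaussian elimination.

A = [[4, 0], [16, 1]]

det(A) = 4

Forward elimination:
R2 <- R2 - (4)*R1:  [ 0  1 ]
Upper-triangular form:
[ 4  0 ]
[ 0  1 ]
det(A) = (-1)^0 * (4) * (1) = 4  (0 row swaps -> sign +1)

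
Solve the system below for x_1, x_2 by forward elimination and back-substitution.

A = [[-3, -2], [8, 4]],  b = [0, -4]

Forward elimination on [A|b]:
R2 <- R2 - (-8/3)*R1:  [    0  -4/3    -4 ]
Row echelon form:
[ -3    -2  |   0 ]
[  0  -4/3  |  -4 ]
Back-substitution:
x_2 = (-4) / (-4/3) = 3
x_1 = (0 - (-2)*(3)) / -3 = -2

(-2, 3)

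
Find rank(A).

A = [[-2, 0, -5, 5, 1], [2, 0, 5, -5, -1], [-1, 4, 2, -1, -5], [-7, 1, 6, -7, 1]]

Row reduction:
R2 <- R2 - (-1)*R1:  [ 0  0  0  0  0 ]
R3 <- R3 - (1/2)*R1:  [     0      4    9/2   -7/2  -11/2 ]
R4 <- R4 - (7/2)*R1:  [     0      1   47/2  -49/2   -5/2 ]
R2 <-> R3   (pivot in column 2 was zero)
[ -2  0    -5      5      1 ]
[  0  4   9/2   -7/2  -11/2 ]
[  0  0     0      0      0 ]
[  0  1  47/2  -49/2   -5/2 ]
R4 <- R4 - (1/4)*R2:  [      0       0   179/8  -189/8    -9/8 ]
R3 <-> R4   (pivot in column 3 was zero)
[ -2  0     -5       5      1 ]
[  0  4    9/2    -7/2  -11/2 ]
[  0  0  179/8  -189/8   -9/8 ]
[  0  0      0       0      0 ]
Row echelon form:
[ -2  0     -5       5      1 ]
[  0  4    9/2    -7/2  -11/2 ]
[  0  0  179/8  -189/8   -9/8 ]
[  0  0      0       0      0 ]
Nonzero rows / pivot columns: 3

rank(A) = 3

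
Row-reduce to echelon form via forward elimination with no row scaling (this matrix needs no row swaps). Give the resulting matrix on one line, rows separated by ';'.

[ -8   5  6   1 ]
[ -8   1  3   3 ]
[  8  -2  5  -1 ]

REF = [-8 5 6 1; 0 -4 -3 2; 0 0 35/4 3/2]

Forward elimination:
R2 <- R2 - (1)*R1:  [  0  -4  -3   2 ]
R3 <- R3 - (-1)*R1:  [  0   3  11   0 ]
R3 <- R3 - (-3/4)*R2:  [    0     0  35/4   3/2 ]
Row echelon form:
[ -8   5     6    1 ]
[  0  -4    -3    2 ]
[  0   0  35/4  3/2 ]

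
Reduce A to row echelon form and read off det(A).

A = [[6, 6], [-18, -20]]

det(A) = -12

Forward elimination:
R2 <- R2 - (-3)*R1:  [  0  -2 ]
Upper-triangular form:
[ 6   6 ]
[ 0  -2 ]
det(A) = (-1)^0 * (6) * (-2) = -12  (0 row swaps -> sign +1)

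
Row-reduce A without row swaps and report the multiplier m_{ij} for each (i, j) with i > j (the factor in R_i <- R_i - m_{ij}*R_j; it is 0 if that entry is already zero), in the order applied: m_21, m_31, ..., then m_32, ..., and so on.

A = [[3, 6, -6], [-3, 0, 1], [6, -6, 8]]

Forward elimination:
R2 <- R2 - (-1)*R1:  [  0   6  -5 ]
R3 <- R3 - (2)*R1:  [   0  -18   20 ]
R3 <- R3 - (-3)*R2:  [ 0  0  5 ]
Multipliers (in order of application): m_{21} = -1, m_{31} = 2, m_{32} = -3

multipliers: -1, 2, -3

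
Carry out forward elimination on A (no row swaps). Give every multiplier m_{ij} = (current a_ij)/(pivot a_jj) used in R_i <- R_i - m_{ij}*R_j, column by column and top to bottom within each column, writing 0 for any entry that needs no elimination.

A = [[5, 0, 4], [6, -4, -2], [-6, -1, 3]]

multipliers: 6/5, -6/5, 1/4

Forward elimination:
R2 <- R2 - (6/5)*R1:  [     0     -4  -34/5 ]
R3 <- R3 - (-6/5)*R1:  [    0    -1  39/5 ]
R3 <- R3 - (1/4)*R2:  [    0     0  19/2 ]
Multipliers (in order of application): m_{21} = 6/5, m_{31} = -6/5, m_{32} = 1/4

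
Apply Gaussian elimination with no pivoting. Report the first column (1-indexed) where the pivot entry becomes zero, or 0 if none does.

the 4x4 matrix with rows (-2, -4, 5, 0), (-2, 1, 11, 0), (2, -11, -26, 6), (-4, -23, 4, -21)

Naive forward elimination:
R2 <- R2 - (1)*R1:  [ 0  5  6  0 ]
R3 <- R3 - (-1)*R1:  [   0  -15  -21    6 ]
R4 <- R4 - (2)*R1:  [   0  -15   -6  -21 ]
R3 <- R3 - (-3)*R2:  [  0   0  -3   6 ]
R4 <- R4 - (-3)*R2:  [   0    0   12  -21 ]
R4 <- R4 - (-4)*R3:  [ 0  0  0  3 ]
All pivots nonzero; naive elimination completes without hitting a zero pivot.

first zero-pivot column = 0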